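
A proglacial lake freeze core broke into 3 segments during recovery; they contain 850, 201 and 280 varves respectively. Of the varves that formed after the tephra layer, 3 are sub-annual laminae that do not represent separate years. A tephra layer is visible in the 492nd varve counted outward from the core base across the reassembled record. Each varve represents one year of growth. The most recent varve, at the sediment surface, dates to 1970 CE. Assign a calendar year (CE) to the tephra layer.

Total varves = 850 + 201 + 280 = 1331.
1331 − 492 = 839 varves lie beyond the tephra layer toward the sediment surface.
Removing the 3 false varves leaves 839 − 3 = 836 true varves beyond the tephra layer.
1970 − 836 = 1134 CE.

1134 CE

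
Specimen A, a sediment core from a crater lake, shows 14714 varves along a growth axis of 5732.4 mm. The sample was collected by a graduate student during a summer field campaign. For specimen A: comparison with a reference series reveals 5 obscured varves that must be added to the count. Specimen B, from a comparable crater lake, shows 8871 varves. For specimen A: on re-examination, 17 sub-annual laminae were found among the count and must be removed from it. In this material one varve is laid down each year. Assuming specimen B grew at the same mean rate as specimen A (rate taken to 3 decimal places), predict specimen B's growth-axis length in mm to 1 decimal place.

Specimen A: after corrections the count is 14714 − 17 + 5 = 14702 varves.
A: Extension rate ≈ 5732.4 / 14702 = 0.390 mm per year.
Length of B = 0.390 × 8871 = 3459.7 mm.

3459.7 mm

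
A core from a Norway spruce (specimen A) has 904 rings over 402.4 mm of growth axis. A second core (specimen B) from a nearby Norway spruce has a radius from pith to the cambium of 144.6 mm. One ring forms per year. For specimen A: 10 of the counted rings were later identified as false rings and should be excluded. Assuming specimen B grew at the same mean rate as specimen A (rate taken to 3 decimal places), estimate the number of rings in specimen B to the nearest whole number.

321 rings

Specimen A: true ring count = 904 − 10 = 894.
A: 402.4 mm over 894 years gives 402.4 / 894 ≈ 0.450 mm/yr.
Specimen B: 144.6 mm / 0.450 mm per year = 321.33 years ≈ 321 rings.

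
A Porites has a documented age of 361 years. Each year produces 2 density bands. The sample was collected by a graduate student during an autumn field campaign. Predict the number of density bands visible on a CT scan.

722 density bands

361 years at 2 density bands per year gives 361 × 2 = 722 density bands.
So 722 density bands should be present.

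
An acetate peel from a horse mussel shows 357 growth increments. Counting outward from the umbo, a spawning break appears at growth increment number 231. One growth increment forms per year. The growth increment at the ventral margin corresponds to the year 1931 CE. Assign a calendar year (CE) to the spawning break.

The spawning break sits at growth increment 231 from the umbo, so 357 − 231 = 126 growth increments formed after it.
1931 − 126 = 1805 CE.

1805 CE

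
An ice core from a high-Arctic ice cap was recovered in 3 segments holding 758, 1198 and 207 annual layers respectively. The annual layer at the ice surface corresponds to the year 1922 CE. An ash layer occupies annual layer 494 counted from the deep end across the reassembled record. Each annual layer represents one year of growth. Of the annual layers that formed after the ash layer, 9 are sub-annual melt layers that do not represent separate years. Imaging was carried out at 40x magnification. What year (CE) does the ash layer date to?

262 CE

Total annual layers = 758 + 1198 + 207 = 2163.
Between annual layer 494 and the ice surface there are 2163 − 494 = 1669 annual layers.
Excluding 9 false annual layers: 1669 − 9 = 1660.
1922 − 1660 = 262 CE.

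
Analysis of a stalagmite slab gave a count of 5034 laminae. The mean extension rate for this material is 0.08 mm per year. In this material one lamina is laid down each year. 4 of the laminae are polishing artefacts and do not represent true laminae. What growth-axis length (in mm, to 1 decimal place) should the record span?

After corrections the count is 5034 − 4 = 5030 laminae.
5030 years at 0.08 mm/year gives 0.08 × 5030 = 402.4 mm.

402.4 mm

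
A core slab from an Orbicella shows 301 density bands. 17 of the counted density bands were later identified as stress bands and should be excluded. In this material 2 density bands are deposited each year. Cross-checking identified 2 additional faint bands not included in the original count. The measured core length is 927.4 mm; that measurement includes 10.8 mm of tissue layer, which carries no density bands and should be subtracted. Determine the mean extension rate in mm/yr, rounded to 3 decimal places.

After corrections the count is 301 − 17 + 2 = 286 density bands.
With 2 density bands per year, 286 / 2 = 143 years.
The growth record spans 927.4 − 10.8 = 916.6 mm.
Extension rate ≈ 916.6 / 143 = 6.410 mm/yr.

6.410 mm/yr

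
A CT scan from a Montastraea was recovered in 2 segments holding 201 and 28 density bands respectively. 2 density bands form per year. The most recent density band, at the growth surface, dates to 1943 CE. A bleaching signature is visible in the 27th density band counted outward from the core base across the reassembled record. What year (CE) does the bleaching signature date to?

1842 CE

Total density bands = 201 + 28 = 229.
229 − 27 = 202 density bands lie beyond the bleaching signature toward the growth surface.
202 density bands at 2 per year is 202 / 2 = 101 years.
The density band at the growth surface is 1943 CE, so the bleaching signature dates to 1943 − 101 = 1842 CE.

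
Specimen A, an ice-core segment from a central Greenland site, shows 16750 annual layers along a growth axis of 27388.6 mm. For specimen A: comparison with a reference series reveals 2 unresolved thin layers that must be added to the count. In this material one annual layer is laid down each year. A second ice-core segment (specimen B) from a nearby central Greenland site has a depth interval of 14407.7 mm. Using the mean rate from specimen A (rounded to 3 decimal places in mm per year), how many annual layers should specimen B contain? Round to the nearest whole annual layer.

8812 annual layers

Specimen A: correcting the raw count gives 16750 + 2 = 16752 true annual layers.
A: Extension rate ≈ 27388.6 / 16752 = 1.635 mm/year.
For B, 14407.7 / 1.635 = 8812.05 years ≈ 8812 annual layers.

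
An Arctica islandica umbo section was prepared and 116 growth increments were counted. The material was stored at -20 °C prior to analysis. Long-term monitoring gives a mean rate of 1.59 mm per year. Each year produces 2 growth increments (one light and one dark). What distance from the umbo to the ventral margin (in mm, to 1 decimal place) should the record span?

92.2 mm

Dividing by 2 growth increments per year: 116 / 2 = 58 years.
58 years at 1.59 mm/year gives 1.59 × 58 = 92.2 mm.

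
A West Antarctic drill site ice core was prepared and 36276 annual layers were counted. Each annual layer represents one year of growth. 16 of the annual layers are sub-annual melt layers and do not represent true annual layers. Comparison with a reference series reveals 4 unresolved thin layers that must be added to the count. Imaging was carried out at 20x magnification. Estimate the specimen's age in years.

After corrections the count is 36276 − 16 + 4 = 36264 annual layers.
At one annual layer per year, that is 36264 years.

36264 yr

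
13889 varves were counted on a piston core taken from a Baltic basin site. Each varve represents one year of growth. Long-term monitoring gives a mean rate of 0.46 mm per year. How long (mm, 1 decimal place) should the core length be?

6388.9 mm

The record spans 13889 years at 0.46 mm per year.
13889 years at 0.46 mm/year gives 0.46 × 13889 = 6388.9 mm.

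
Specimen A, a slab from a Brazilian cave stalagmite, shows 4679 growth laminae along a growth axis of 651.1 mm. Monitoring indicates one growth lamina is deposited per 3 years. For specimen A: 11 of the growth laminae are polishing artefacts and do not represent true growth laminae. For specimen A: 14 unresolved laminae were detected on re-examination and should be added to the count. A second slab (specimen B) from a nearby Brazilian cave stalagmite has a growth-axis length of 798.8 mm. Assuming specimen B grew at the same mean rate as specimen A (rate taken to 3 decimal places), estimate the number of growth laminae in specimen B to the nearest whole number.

Specimen A: after corrections the count is 4679 − 11 + 14 = 4682 growth laminae.
Specimen A: 4682 growth laminae at 3 years each span 4682 × 3 = 14046 years.
A: Extension rate ≈ 651.1 / 14046 = 0.046 mm per year.
For B, 798.8 / 0.046 = 17365.22 years; at 3 years per growth lamina that is 17365.22 / 3 ≈ 5788 growth laminae.

5788 growth laminae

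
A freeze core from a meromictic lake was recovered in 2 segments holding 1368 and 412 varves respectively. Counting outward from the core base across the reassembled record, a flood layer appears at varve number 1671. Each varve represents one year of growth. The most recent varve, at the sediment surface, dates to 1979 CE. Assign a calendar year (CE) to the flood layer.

Total varves = 1368 + 412 = 1780.
Between varve 1671 and the sediment surface there are 1780 − 1671 = 109 varves.
Counting back 109 years from 1979 CE places the flood layer in 1979 − 109 = 1870 CE.

1870 CE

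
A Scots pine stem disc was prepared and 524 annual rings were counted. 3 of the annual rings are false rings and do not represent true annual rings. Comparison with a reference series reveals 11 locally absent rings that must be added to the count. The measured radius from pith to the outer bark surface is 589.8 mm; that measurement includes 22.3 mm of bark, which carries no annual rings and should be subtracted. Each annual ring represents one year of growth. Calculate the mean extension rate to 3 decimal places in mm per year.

Adjusted count: 524 − 3 + 11 = 532 annual rings.
Removing the 22.3 mm offcut leaves 589.8 − 22.3 = 567.5 mm.
Mean rate = 567.5 mm / 532 years ≈ 1.067 mm per year.

1.067 mm per year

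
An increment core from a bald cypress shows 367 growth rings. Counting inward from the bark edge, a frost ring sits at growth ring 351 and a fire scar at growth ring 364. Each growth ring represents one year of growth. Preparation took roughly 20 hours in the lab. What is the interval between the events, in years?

13 years

Separation: 364 − 351 = 13 growth rings.
One growth ring per year makes the interval 13 years.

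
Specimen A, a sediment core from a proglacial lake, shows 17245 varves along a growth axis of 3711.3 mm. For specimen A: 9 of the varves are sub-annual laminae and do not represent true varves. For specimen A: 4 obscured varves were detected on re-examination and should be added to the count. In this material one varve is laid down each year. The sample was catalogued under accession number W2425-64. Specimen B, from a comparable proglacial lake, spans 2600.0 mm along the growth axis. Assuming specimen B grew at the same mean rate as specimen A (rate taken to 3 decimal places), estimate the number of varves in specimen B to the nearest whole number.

12093 varves

Specimen A: after corrections the count is 17245 − 9 + 4 = 17240 varves.
A: Mean rate = 3711.3 mm / 17240 years ≈ 0.215 mm/year.
For B, 2600.0 / 0.215 = 12093.02 years ≈ 12093 varves.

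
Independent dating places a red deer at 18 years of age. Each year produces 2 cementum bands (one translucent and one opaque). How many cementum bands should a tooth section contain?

36 cementum bands

Expected cementum bands: 18 × 2 = 36.
So 36 cementum bands should be present.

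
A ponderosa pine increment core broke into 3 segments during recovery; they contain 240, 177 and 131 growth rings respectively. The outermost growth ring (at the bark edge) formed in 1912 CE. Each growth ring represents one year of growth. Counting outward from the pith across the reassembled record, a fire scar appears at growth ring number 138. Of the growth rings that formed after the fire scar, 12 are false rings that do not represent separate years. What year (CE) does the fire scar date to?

1514 CE

Total growth rings = 240 + 177 + 131 = 548.
548 − 138 = 410 growth rings lie beyond the fire scar toward the bark edge.
Excluding 12 false growth rings: 410 − 12 = 398.
Counting back 398 years from 1912 CE places the fire scar in 1912 − 398 = 1514 CE.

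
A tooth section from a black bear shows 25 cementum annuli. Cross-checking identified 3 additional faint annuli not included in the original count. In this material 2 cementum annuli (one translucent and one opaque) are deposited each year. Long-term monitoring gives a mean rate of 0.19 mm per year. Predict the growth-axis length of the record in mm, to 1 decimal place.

2.7 mm

After corrections the count is 25 + 3 = 28 cementum annuli.
Dividing by 2 cementum annuli per year: 28 / 2 = 14 years.
Predicted length = 0.19 mm/year × 14 years = 2.7 mm.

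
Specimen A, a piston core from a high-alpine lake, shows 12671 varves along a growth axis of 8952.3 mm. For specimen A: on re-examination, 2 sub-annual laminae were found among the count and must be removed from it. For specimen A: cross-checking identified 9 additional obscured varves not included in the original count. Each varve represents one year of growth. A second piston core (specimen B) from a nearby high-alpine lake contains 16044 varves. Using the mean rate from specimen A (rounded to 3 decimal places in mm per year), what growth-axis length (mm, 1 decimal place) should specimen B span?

Specimen A: adjusted count: 12671 − 2 + 9 = 12678 varves.
A: Extension rate ≈ 8952.3 / 12678 = 0.706 mm/year.
Length of B = 0.706 × 16044 = 11327.1 mm.

11327.1 mm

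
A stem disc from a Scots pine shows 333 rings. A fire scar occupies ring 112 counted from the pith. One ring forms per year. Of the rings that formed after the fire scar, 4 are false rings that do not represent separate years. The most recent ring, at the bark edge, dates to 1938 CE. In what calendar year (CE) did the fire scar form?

1721 CE

Between ring 112 and the bark edge there are 333 − 112 = 221 rings.
221 − 4 false = 217 true rings after the fire scar.
Counting back 217 years from 1938 CE places the fire scar in 1938 − 217 = 1721 CE.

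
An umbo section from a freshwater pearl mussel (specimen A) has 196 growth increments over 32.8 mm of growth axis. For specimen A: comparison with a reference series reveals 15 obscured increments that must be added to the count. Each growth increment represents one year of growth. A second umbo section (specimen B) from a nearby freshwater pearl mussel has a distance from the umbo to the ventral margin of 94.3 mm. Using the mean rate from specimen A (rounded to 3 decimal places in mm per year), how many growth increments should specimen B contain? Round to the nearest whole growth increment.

608 growth increments

Specimen A: after corrections the count is 196 + 15 = 211 growth increments.
A: Extension rate ≈ 32.8 / 211 = 0.155 mm/yr.
B spans 94.3 / 0.155 = 608.39 years ≈ 608 growth increments.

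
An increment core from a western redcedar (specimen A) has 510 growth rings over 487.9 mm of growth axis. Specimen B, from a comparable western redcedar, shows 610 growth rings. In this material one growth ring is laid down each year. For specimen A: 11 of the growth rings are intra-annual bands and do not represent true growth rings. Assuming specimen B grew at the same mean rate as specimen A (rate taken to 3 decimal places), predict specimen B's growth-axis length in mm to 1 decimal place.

596.6 mm

Specimen A: correcting the raw count gives 510 − 11 = 499 true growth rings.
A: 487.9 mm over 499 years gives 487.9 / 499 ≈ 0.978 mm/year.
For B, 0.978 mm/year × 610 years = 596.6 mm.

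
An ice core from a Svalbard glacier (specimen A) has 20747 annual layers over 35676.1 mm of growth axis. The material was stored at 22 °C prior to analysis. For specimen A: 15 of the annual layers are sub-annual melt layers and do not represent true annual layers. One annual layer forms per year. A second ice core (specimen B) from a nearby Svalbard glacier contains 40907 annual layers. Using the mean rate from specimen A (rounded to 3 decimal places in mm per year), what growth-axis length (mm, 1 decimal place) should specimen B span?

Specimen A: adjusted count: 20747 − 15 = 20732 annual layers.
A: Extension rate ≈ 35676.1 / 20732 = 1.721 mm per year.
Length of B = 1.721 × 40907 = 70400.9 mm.

70400.9 mm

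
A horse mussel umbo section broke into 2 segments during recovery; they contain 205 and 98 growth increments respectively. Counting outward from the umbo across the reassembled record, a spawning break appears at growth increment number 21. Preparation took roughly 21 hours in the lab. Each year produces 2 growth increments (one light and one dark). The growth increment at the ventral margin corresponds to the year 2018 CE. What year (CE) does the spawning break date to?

Total growth increments = 205 + 98 = 303.
303 − 21 = 282 growth increments lie beyond the spawning break toward the ventral margin.
Dividing by 2 growth increments per year: 282 / 2 = 141 years.
2018 − 141 = 1877 CE.

1877 CE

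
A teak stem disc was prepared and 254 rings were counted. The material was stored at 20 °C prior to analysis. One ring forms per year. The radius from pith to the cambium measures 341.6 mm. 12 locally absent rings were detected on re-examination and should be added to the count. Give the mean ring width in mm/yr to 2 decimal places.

After corrections the count is 254 + 12 = 266 rings.
Mean rate = 341.6 mm / 266 years ≈ 1.28 mm/yr.

1.28 mm/yr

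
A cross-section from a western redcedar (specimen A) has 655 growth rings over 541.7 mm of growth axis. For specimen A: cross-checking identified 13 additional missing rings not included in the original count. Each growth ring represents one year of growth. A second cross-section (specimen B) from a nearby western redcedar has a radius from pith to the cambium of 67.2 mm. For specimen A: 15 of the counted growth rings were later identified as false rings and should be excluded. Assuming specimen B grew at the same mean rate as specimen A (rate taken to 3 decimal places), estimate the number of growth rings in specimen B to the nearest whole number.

Specimen A: adjusted count: 655 − 15 + 13 = 653 growth rings.
A: 541.7 mm over 653 years gives 541.7 / 653 ≈ 0.830 mm/yr.
For B, 67.2 / 0.830 = 80.96 years ≈ 81 growth rings.

81 growth rings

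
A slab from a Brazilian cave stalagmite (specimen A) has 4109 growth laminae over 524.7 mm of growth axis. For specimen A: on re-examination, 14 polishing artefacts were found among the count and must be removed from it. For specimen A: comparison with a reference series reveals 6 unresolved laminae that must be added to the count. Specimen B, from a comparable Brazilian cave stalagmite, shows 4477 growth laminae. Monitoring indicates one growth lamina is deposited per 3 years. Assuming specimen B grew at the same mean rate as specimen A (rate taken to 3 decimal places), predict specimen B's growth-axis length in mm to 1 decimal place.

577.5 mm

Specimen A: after corrections the count is 4109 − 14 + 6 = 4101 growth laminae.
Specimen A: multiplying by 3 years per growth lamina: 4101 × 3 = 12303 years.
A: 524.7 mm over 12303 years gives 524.7 / 12303 ≈ 0.043 mm/year.
Specimen B: 4477 growth laminae at 3 years each span 4477 × 3 = 13431 years. Length of B = 0.043 × 13431 = 577.5 mm.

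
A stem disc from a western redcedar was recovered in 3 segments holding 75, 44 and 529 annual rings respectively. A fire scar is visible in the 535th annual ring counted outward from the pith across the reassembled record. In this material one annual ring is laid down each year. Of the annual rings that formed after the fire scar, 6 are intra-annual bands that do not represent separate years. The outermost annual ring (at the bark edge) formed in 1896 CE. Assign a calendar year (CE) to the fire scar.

1789 CE

Total annual rings = 75 + 44 + 529 = 648.
648 − 535 = 113 annual rings lie beyond the fire scar toward the bark edge.
113 − 6 false = 107 true annual rings after the fire scar.
The annual ring at the bark edge is 1896 CE, so the fire scar dates to 1896 − 107 = 1789 CE.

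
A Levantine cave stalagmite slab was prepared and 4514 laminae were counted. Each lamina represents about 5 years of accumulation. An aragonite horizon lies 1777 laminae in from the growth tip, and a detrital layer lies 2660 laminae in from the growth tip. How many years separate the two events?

4415 yr

Separation: 2660 − 1777 = 883 laminae.
883 laminae at 5 years each span 883 × 5 = 4415 years.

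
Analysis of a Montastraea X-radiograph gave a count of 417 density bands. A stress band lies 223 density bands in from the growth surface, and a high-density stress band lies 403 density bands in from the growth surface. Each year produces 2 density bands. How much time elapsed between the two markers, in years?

Separation: 403 − 223 = 180 density bands.
With 2 density bands per year, 180 / 2 = 90 years.

90 years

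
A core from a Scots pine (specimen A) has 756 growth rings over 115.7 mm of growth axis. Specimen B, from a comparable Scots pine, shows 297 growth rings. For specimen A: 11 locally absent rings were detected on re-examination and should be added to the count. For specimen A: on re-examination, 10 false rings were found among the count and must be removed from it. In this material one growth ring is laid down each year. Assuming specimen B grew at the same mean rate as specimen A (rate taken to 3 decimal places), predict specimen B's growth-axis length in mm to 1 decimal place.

45.4 mm

Specimen A: after corrections the count is 756 − 10 + 11 = 757 growth rings.
A: Mean rate = 115.7 mm / 757 years ≈ 0.153 mm per year.
For B, 0.153 mm/year × 297 years = 45.4 mm.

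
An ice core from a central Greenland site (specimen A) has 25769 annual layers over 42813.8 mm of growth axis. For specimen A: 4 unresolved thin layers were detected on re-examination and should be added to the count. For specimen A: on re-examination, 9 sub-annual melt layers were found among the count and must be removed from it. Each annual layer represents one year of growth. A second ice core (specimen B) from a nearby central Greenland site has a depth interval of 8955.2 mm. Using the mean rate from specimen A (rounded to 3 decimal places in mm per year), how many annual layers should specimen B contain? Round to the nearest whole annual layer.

5388 annual layers

Specimen A: after corrections the count is 25769 − 9 + 4 = 25764 annual layers.
A: Extension rate ≈ 42813.8 / 25764 = 1.662 mm/year.
Specimen B: 8955.2 mm / 1.662 mm per year = 5388.21 years ≈ 5388 annual layers.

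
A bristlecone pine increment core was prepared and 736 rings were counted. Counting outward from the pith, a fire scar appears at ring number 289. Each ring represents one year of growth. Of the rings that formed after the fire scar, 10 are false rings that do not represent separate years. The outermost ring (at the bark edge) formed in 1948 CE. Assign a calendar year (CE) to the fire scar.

1511 CE

The fire scar sits at ring 289 from the pith, so 736 − 289 = 447 rings formed after it.
447 − 10 false = 437 true rings after the fire scar.
1948 − 437 = 1511 CE.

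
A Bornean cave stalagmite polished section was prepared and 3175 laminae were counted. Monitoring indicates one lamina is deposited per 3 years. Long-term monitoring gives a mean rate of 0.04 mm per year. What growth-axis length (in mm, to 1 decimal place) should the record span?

381.0 mm

Multiplying by 3 years per lamina: 3175 × 3 = 9525 years.
Length ≈ 0.04 × 9525 = 381.0 mm.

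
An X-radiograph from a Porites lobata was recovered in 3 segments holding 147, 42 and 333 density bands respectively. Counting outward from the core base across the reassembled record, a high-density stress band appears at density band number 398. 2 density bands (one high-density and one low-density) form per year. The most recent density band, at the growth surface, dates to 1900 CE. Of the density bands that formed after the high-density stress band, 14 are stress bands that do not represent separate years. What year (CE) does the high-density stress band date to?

Total density bands = 147 + 42 + 333 = 522.
The high-density stress band sits at density band 398 from the core base, so 522 − 398 = 124 density bands formed after it.
124 − 14 false = 110 true density bands after the high-density stress band.
110 density bands at 2 per year is 110 / 2 = 55 years.
The density band at the growth surface is 1900 CE, so the high-density stress band dates to 1900 − 55 = 1845 CE.

1845 CE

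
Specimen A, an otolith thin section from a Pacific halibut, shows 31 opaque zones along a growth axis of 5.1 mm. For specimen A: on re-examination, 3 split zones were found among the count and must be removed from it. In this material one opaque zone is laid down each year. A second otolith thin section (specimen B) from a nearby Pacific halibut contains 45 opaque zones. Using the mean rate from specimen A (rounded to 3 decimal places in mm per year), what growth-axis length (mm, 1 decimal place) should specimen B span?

Specimen A: true opaque zone count = 31 − 3 = 28.
A: Extension rate ≈ 5.1 / 28 = 0.182 mm/yr.
For B, 0.182 mm/year × 45 years = 8.2 mm.

8.2 mm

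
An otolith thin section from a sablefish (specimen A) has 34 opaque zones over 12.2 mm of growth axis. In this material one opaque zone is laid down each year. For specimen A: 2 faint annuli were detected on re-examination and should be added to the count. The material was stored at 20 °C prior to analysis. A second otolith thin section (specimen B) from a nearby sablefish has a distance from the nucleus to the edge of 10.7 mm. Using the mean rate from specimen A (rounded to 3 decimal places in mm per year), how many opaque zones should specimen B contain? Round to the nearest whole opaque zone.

Specimen A: correcting the raw count gives 34 + 2 = 36 true opaque zones.
A: Extension rate ≈ 12.2 / 36 = 0.339 mm/yr.
For B, 10.7 / 0.339 = 31.56 years ≈ 32 opaque zones.

32 opaque zones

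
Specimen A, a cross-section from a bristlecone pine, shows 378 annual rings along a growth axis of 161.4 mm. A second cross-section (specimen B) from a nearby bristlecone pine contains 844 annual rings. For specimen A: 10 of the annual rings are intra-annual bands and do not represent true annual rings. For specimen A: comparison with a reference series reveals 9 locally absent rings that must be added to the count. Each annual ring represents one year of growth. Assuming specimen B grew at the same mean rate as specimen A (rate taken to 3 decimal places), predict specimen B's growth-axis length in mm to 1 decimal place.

Specimen A: correcting the raw count gives 378 − 10 + 9 = 377 true annual rings.
A: Extension rate ≈ 161.4 / 377 = 0.428 mm/yr.
B's length ≈ 0.428 × 844 = 361.2 mm.

361.2 mm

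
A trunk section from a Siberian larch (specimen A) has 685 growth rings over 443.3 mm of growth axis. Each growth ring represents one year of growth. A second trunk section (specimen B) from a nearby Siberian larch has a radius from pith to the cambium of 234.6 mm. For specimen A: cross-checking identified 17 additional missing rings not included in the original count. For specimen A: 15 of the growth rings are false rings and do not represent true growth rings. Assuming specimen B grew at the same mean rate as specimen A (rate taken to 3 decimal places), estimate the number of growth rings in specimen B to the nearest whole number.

364 growth rings

Specimen A: true growth ring count = 685 − 15 + 17 = 687.
A: Mean rate = 443.3 mm / 687 years ≈ 0.645 mm/yr.
Specimen B: 234.6 mm / 0.645 mm per year = 363.72 years ≈ 364 growth rings.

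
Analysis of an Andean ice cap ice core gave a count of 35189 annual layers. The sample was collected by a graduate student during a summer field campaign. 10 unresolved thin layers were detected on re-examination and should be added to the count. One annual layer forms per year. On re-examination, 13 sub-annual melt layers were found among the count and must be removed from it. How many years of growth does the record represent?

35186 years

True annual layer count = 35189 − 13 + 10 = 35186.
At one annual layer per year, that is 35186 years.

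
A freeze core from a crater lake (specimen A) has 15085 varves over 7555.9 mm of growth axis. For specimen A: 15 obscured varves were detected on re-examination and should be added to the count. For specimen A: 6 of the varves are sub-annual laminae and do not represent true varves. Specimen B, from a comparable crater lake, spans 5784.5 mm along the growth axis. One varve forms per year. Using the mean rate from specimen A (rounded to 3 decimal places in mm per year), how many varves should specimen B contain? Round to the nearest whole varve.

Specimen A: adjusted count: 15085 − 6 + 15 = 15094 varves.
A: Mean rate = 7555.9 mm / 15094 years ≈ 0.501 mm/yr.
For B, 5784.5 / 0.501 = 11545.91 years ≈ 11546 varves.

11546 varves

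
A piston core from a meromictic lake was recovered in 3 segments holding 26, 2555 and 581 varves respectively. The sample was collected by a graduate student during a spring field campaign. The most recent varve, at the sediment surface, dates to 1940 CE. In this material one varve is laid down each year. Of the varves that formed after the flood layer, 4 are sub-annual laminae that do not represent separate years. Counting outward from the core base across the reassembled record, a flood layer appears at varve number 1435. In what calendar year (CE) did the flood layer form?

Total varves = 26 + 2555 + 581 = 3162.
The flood layer sits at varve 1435 from the core base, so 3162 − 1435 = 1727 varves formed after it.
Excluding 4 false varves: 1727 − 4 = 1723.
Counting back 1723 years from 1940 CE places the flood layer in 1940 − 1723 = 217 CE.

217 CE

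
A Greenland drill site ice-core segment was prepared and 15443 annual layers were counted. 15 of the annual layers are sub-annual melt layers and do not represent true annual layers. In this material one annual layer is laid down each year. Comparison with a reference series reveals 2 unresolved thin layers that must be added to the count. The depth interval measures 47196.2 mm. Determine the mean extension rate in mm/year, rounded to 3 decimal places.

3.059 mm/year

Correcting the raw count gives 15443 − 15 + 2 = 15430 true annual layers.
Extension rate ≈ 47196.2 / 15430 = 3.059 mm/year.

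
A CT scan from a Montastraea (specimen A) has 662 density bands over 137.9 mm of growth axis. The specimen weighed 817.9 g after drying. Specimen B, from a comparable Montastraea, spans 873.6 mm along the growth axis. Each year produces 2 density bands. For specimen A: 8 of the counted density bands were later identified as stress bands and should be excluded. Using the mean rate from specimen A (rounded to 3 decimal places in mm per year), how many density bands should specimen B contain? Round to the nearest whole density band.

Specimen A: adjusted count: 662 − 8 = 654 density bands.
Specimen A: with 2 density bands per year, 654 / 2 = 327 years.
A: Extension rate ≈ 137.9 / 327 = 0.422 mm/yr.
Specimen B: 873.6 mm / 0.422 mm per year = 2070.14 years; at 2 density bands per year that is 2070.14 × 2 ≈ 4140 density bands.

4140 density bands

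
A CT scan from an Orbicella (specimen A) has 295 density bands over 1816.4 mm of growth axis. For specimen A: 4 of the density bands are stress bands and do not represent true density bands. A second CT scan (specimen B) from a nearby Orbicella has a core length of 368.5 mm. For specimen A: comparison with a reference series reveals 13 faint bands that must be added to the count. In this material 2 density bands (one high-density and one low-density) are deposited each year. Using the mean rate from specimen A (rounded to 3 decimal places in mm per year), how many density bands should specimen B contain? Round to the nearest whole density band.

62 density bands

Specimen A: correcting the raw count gives 295 − 4 + 13 = 304 true density bands.
Specimen A: 304 density bands at 2 per year is 304 / 2 = 152 years.
A: Extension rate ≈ 1816.4 / 152 = 11.950 mm/year.
B spans 368.5 / 11.950 = 30.84 years; at 2 density bands per year that is 30.84 × 2 ≈ 62 density bands.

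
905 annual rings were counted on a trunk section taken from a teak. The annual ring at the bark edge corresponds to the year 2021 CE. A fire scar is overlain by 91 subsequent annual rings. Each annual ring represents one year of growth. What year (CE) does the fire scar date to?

1930 CE

There are 91 annual rings younger than the fire scar.
Counting back 91 years from 2021 CE places the fire scar in 2021 − 91 = 1930 CE.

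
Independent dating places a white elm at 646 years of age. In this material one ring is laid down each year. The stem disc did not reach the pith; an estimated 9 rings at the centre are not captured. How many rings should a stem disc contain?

637 rings

Expected rings over 646 years: 646.
646 − 9 missed = 637 rings expected in the prepared section.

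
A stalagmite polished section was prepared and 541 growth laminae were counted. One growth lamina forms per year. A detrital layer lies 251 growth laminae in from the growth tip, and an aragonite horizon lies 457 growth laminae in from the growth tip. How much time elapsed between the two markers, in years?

206 yr

The two markers are separated by 457 − 251 = 206 growth laminae.
One growth lamina per year makes the interval 206 years.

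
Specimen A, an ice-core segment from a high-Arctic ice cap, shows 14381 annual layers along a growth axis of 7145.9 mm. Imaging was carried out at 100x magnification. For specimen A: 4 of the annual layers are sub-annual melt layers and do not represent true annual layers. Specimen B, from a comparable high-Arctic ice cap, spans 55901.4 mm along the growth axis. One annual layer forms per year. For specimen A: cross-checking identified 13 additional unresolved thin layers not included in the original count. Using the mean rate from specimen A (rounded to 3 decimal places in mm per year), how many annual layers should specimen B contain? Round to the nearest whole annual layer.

112478 annual layers

Specimen A: adjusted count: 14381 − 4 + 13 = 14390 annual layers.
A: Extension rate ≈ 7145.9 / 14390 = 0.497 mm/yr.
B spans 55901.4 / 0.497 = 112477.67 years ≈ 112478 annual layers.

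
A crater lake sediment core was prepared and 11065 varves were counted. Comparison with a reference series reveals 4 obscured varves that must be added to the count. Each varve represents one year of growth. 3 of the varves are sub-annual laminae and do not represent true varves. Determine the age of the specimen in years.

11066 years

Adjusted count: 11065 − 3 + 4 = 11066 varves.
One varve per year makes the duration 11066 years.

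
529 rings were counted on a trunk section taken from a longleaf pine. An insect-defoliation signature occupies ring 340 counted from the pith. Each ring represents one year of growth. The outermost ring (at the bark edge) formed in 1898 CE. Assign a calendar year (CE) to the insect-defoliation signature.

1709 CE

Between ring 340 and the bark edge there are 529 − 340 = 189 rings.
1898 − 189 = 1709 CE.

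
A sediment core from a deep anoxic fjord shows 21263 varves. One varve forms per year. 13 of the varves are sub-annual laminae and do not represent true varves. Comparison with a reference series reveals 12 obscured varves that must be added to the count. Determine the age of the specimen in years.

21262 yr

True varve count = 21263 − 13 + 12 = 21262.
One varve per year makes the duration 21262 years.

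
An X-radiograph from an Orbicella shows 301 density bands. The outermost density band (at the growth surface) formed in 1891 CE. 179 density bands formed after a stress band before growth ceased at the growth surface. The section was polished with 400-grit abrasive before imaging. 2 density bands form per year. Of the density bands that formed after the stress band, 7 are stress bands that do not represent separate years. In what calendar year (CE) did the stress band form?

1805 CE

179 density bands post-date the stress band.
Removing the 7 false density bands leaves 179 − 7 = 172 true density bands beyond the stress band.
Dividing by 2 density bands per year: 172 / 2 = 86 years.
1891 − 86 = 1805 CE.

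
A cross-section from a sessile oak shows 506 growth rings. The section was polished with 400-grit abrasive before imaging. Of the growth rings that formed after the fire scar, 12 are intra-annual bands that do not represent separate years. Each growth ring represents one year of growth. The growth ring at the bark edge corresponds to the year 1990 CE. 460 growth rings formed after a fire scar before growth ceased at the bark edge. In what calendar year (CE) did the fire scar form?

1542 CE

460 growth rings formed after the fire scar.
Removing the 12 false growth rings leaves 460 − 12 = 448 true growth rings beyond the fire scar.
1990 − 448 = 1542 CE.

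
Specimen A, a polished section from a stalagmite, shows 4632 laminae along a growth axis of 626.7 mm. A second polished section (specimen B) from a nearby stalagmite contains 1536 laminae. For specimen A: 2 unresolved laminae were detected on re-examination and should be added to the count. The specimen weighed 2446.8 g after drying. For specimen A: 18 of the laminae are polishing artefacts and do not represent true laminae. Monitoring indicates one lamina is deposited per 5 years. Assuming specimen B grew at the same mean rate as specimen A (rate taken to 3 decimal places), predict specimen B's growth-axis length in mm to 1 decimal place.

207.4 mm

Specimen A: correcting the raw count gives 4632 − 18 + 2 = 4616 true laminae.
Specimen A: 4616 laminae at 5 years each span 4616 × 5 = 23080 years.
A: 626.7 mm over 23080 years gives 626.7 / 23080 ≈ 0.027 mm/yr.
Specimen B: multiplying by 5 years per lamina: 1536 × 5 = 7680 years. For B, 0.027 mm/year × 7680 years = 207.4 mm.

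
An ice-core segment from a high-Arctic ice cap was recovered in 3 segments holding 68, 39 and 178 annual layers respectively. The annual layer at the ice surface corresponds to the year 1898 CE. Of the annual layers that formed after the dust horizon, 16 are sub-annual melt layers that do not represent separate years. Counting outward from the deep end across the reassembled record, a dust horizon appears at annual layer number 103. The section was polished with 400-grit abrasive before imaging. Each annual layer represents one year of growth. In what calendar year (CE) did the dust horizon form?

1732 CE

Total annual layers = 68 + 39 + 178 = 285.
Between annual layer 103 and the ice surface there are 285 − 103 = 182 annual layers.
Removing the 16 false annual layers leaves 182 − 16 = 166 true annual layers beyond the dust horizon.
The annual layer at the ice surface is 1898 CE, so the dust horizon dates to 1898 − 166 = 1732 CE.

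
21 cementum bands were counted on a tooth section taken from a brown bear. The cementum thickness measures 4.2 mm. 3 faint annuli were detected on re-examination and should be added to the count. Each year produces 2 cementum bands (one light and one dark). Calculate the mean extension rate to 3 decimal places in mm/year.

0.350 mm/year

True cementum band count = 21 + 3 = 24.
Dividing by 2 cementum bands per year: 24 / 2 = 12 years.
Mean rate = 4.2 mm / 12 years ≈ 0.350 mm/year.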